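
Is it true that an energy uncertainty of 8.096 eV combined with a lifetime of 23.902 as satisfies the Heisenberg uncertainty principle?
No, it violates the uncertainty relation.

Calculate the product ΔEΔt:
ΔE = 8.096 eV = 1.297e-18 J
ΔEΔt = (1.297e-18 J) × (2.390e-17 s)
ΔEΔt = 3.100e-35 J·s

Compare to the minimum allowed value ℏ/2:
ℏ/2 = 5.273e-35 J·s

Since ΔEΔt = 3.100e-35 J·s < 5.273e-35 J·s = ℏ/2,
this violates the uncertainty relation.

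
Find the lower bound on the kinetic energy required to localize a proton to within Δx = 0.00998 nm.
52.083 meV

Localizing a particle requires giving it sufficient momentum uncertainty:

1. From uncertainty principle: Δp ≥ ℏ/(2Δx)
   Δp_min = (1.055e-34 J·s) / (2 × 9.980e-12 m)
   Δp_min = 5.283e-24 kg·m/s

2. This momentum uncertainty corresponds to kinetic energy:
   KE ≈ (Δp)²/(2m) = (5.283e-24)²/(2 × 1.673e-27 kg)
   KE = 8.345e-21 J = 52.083 meV

Tighter localization requires more energy.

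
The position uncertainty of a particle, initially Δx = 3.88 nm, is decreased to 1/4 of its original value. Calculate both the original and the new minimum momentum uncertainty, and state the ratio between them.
Original Δp_min = 1.359 × 10^-26 kg·m/s; new Δp'_min = 5.436 × 10^-26 kg·m/s; ratio Δp'_min/Δp_min = 4.

From the uncertainty principle ΔxΔp ≥ ℏ/2, the minimum momentum uncertainty is Δp_min = ℏ/(2Δx).

Original (Δx = 3.88 nm = 3.880e-09 m):
Δp_min = (1.055e-34 J·s)/(2 × 3.880e-09 m) = 1.359e-26 kg·m/s

When Δx → (1/4)Δx:
Δp'_min = ℏ/(2 × (1/4)Δx) = 4 × ℏ/(2Δx) = 4 × Δp_min
Δp'_min = 4 × 1.359e-26 kg·m/s = 5.436e-26 kg·m/s

Since Δp_min ∝ 1/Δx, when Δx is decreased to 1/4 of its original value, Δp_min increases to 4 times its original value.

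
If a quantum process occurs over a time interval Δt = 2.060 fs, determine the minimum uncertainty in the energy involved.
159.760 meV

Using the energy-time uncertainty principle:
ΔEΔt ≥ ℏ/2

The minimum uncertainty in energy is:
ΔE_min = ℏ/(2Δt)
ΔE_min = (1.055e-34 J·s) / (2 × 2.060e-15 s)
ΔE_min = 2.560e-20 J = 159.760 meV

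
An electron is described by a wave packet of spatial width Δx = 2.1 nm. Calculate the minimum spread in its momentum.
2.511 × 10^-26 kg·m/s

For a wave packet, the spatial width Δx and momentum spread Δp are related by the uncertainty principle:
ΔxΔp ≥ ℏ/2

The minimum momentum spread is:
Δp_min = ℏ/(2Δx)
Δp_min = (1.055e-34 J·s) / (2 × 2.100e-09 m)
Δp_min = 2.511e-26 kg·m/s

A wave packet cannot have both a well-defined position and well-defined momentum.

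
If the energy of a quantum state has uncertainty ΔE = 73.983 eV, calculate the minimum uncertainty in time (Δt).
4.448 as

Using the energy-time uncertainty principle:
ΔEΔt ≥ ℏ/2

The minimum uncertainty in time is:
Δt_min = ℏ/(2ΔE)
Δt_min = (1.055e-34 J·s) / (2 × 1.185e-17 J)
Δt_min = 4.448e-18 s = 4.448 as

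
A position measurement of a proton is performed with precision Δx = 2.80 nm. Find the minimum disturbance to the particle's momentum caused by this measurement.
1.883 × 10^-26 kg·m/s

The uncertainty principle implies that measuring position disturbs momentum:
ΔxΔp ≥ ℏ/2

When we measure position with precision Δx, we necessarily introduce a momentum uncertainty:
Δp ≥ ℏ/(2Δx)
Δp_min = (1.055e-34 J·s) / (2 × 2.800e-09 m)
Δp_min = 1.883e-26 kg·m/s

The more precisely we measure position, the greater the momentum disturbance.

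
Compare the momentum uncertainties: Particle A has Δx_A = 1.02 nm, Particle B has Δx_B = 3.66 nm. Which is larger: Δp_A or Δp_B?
Particle A has the larger minimum momentum uncertainty, by a factor of 3.59.

For each particle, the minimum momentum uncertainty is Δp_min = ℏ/(2Δx):

Particle A: Δp_A = ℏ/(2×1.020e-09 m) = 5.169e-26 kg·m/s
Particle B: Δp_B = ℏ/(2×3.660e-09 m) = 1.441e-26 kg·m/s

Ratio: Δp_A/Δp_B = 3.59

Since Δp_min ∝ 1/Δx, the particle with smaller position uncertainty (A) has larger momentum uncertainty.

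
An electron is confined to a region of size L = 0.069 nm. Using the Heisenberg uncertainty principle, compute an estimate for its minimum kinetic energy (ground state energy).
2.001 eV

Using the uncertainty principle to estimate ground state energy:

1. The position uncertainty is approximately the confinement size:
   Δx ≈ L = 6.900e-11 m

2. From ΔxΔp ≥ ℏ/2, the minimum momentum uncertainty is:
   Δp ≈ ℏ/(2L) = 7.642e-25 kg·m/s

3. The kinetic energy is approximately:
   KE ≈ (Δp)²/(2m) = (7.642e-25)²/(2 × 9.109e-31 kg)
   KE ≈ 3.205e-19 J = 2.001 eV

This is an order-of-magnitude estimate of the ground state energy.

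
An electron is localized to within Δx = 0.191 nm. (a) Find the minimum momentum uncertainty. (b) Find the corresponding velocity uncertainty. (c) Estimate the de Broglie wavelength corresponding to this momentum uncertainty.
(a) Δp_min = 2.761 × 10^-25 kg·m/s
(b) Δv_min = 303.057 km/s
(c) λ_dB = 2.400 nm

Step-by-step:

(a) From the uncertainty principle:
Δp_min = ℏ/(2Δx) = (1.055e-34 J·s)/(2 × 1.910e-10 m) = 2.761e-25 kg·m/s

(b) The velocity uncertainty:
Δv = Δp/m = (2.761e-25 kg·m/s)/(9.109e-31 kg) = 3.031e+05 m/s = 303.057 km/s

(c) The de Broglie wavelength for this momentum:
λ = h/p = (6.626e-34 J·s)/(2.761e-25 kg·m/s) = 2.400e-09 m = 2.400 nm

Note: The de Broglie wavelength is comparable to the localization size, as expected from wave-particle duality.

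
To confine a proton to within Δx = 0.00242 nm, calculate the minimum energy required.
885.775 meV

Localizing a particle requires giving it sufficient momentum uncertainty:

1. From uncertainty principle: Δp ≥ ℏ/(2Δx)
   Δp_min = (1.055e-34 J·s) / (2 × 2.420e-12 m)
   Δp_min = 2.179e-23 kg·m/s

2. This momentum uncertainty corresponds to kinetic energy:
   KE ≈ (Δp)²/(2m) = (2.179e-23)²/(2 × 1.673e-27 kg)
   KE = 1.419e-19 J = 885.775 meV

Tighter localization requires more energy.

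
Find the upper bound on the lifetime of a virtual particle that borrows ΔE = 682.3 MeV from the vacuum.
4.823 × 10^-25 s

Using the energy-time uncertainty principle:
ΔEΔt ≥ ℏ/2

For a virtual particle borrowing energy ΔE, the maximum lifetime is:
Δt_max = ℏ/(2ΔE)

Converting energy:
ΔE = 682.3 MeV = 1.093e-10 J

Δt_max = (1.055e-34 J·s) / (2 × 1.093e-10 J)
Δt_max = 4.823e-25 s = 4.823 × 10^-25 s

Virtual particles with higher borrowed energy exist for shorter times.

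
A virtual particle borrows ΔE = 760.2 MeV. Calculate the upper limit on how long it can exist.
4.329 × 10^-25 s

Using the energy-time uncertainty principle:
ΔEΔt ≥ ℏ/2

For a virtual particle borrowing energy ΔE, the maximum lifetime is:
Δt_max = ℏ/(2ΔE)

Converting energy:
ΔE = 760.2 MeV = 1.218e-10 J

Δt_max = (1.055e-34 J·s) / (2 × 1.218e-10 J)
Δt_max = 4.329e-25 s = 4.329 × 10^-25 s

Virtual particles with higher borrowed energy exist for shorter times.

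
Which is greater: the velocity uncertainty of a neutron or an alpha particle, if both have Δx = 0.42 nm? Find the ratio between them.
The neutron has the larger minimum velocity uncertainty, by a ratio of 4.0.

For both particles, Δp_min = ℏ/(2Δx) = 1.255e-25 kg·m/s (same for both).

The velocity uncertainty is Δv = Δp/m:
- neutron: Δv = 1.255e-25 / 1.675e-27 = 7.496e+01 m/s = 74.955 m/s
- alpha particle: Δv = 1.255e-25 / 6.645e-27 = 1.889e+01 m/s = 18.894 m/s

Ratio: 7.496e+01 / 1.889e+01 = 4.0

The lighter particle has larger velocity uncertainty because Δv ∝ 1/m.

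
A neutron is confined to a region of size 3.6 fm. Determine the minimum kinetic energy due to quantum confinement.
399.715 keV

Using the uncertainty principle:

1. Position uncertainty: Δx ≈ 3.600e-15 m
2. Minimum momentum uncertainty: Δp = ℏ/(2Δx) = 1.465e-20 kg·m/s
3. Minimum kinetic energy:
   KE = (Δp)²/(2m) = (1.465e-20)²/(2 × 1.675e-27 kg)
   KE = 6.404e-14 J = 399.715 keV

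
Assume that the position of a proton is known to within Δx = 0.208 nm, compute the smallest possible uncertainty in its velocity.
151.560 m/s

Using the Heisenberg uncertainty principle and Δp = mΔv:
ΔxΔp ≥ ℏ/2
Δx(mΔv) ≥ ℏ/2

The minimum uncertainty in velocity is:
Δv_min = ℏ/(2mΔx)
Δv_min = (1.055e-34 J·s) / (2 × 1.673e-27 kg × 2.080e-10 m)
Δv_min = 1.516e+02 m/s = 151.560 m/s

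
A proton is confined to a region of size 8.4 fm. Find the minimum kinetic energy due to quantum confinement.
73.518 keV

Using the uncertainty principle:

1. Position uncertainty: Δx ≈ 8.400e-15 m
2. Minimum momentum uncertainty: Δp = ℏ/(2Δx) = 6.277e-21 kg·m/s
3. Minimum kinetic energy:
   KE = (Δp)²/(2m) = (6.277e-21)²/(2 × 1.673e-27 kg)
   KE = 1.178e-14 J = 73.518 keV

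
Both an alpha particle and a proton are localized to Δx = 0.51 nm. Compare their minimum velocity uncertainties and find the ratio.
The proton has the larger minimum velocity uncertainty, by a ratio of 4.0.

For both particles, Δp_min = ℏ/(2Δx) = 1.034e-25 kg·m/s (same for both).

The velocity uncertainty is Δv = Δp/m:
- alpha particle: Δv = 1.034e-25 / 6.645e-27 = 1.556e+01 m/s = 15.560 m/s
- proton: Δv = 1.034e-25 / 1.673e-27 = 6.181e+01 m/s = 61.813 m/s

Ratio: 6.181e+01 / 1.556e+01 = 4.0

The lighter particle has larger velocity uncertainty because Δv ∝ 1/m.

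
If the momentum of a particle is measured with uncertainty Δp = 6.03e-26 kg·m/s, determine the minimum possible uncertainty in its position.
874.438 pm

Using the Heisenberg uncertainty principle:
ΔxΔp ≥ ℏ/2

The minimum uncertainty in position is:
Δx_min = ℏ/(2Δp)
Δx_min = (1.055e-34 J·s) / (2 × 6.030e-26 kg·m/s)
Δx_min = 8.744e-10 m = 874.438 pm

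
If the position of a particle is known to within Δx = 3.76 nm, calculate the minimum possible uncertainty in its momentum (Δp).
1.402 × 10^-26 kg·m/s

Using the Heisenberg uncertainty principle:
ΔxΔp ≥ ℏ/2

The minimum uncertainty in momentum is:
Δp_min = ℏ/(2Δx)
Δp_min = (1.055e-34 J·s) / (2 × 3.760e-09 m)
Δp_min = 1.402e-26 kg·m/s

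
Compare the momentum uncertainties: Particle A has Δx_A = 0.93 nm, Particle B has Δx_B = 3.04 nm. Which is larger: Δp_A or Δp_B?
Particle A has the larger minimum momentum uncertainty, by a factor of 3.27.

For each particle, the minimum momentum uncertainty is Δp_min = ℏ/(2Δx):

Particle A: Δp_A = ℏ/(2×9.300e-10 m) = 5.670e-26 kg·m/s
Particle B: Δp_B = ℏ/(2×3.040e-09 m) = 1.734e-26 kg·m/s

Ratio: Δp_A/Δp_B = 3.27

Since Δp_min ∝ 1/Δx, the particle with smaller position uncertainty (A) has larger momentum uncertainty.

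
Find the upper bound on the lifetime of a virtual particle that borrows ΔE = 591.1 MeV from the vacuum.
5.568 × 10^-25 s

Using the energy-time uncertainty principle:
ΔEΔt ≥ ℏ/2

For a virtual particle borrowing energy ΔE, the maximum lifetime is:
Δt_max = ℏ/(2ΔE)

Converting energy:
ΔE = 591.1 MeV = 9.470e-11 J

Δt_max = (1.055e-34 J·s) / (2 × 9.470e-11 J)
Δt_max = 5.568e-25 s = 5.568 × 10^-25 s

Virtual particles with higher borrowed energy exist for shorter times.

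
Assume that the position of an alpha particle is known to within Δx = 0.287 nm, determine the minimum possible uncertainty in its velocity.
27.650 m/s

Using the Heisenberg uncertainty principle and Δp = mΔv:
ΔxΔp ≥ ℏ/2
Δx(mΔv) ≥ ℏ/2

The minimum uncertainty in velocity is:
Δv_min = ℏ/(2mΔx)
Δv_min = (1.055e-34 J·s) / (2 × 6.645e-27 kg × 2.870e-10 m)
Δv_min = 2.765e+01 m/s = 27.650 m/s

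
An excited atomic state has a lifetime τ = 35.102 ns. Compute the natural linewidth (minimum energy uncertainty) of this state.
9.376 neV

Using the energy-time uncertainty principle:
ΔEΔt ≥ ℏ/2

The lifetime τ represents the time uncertainty Δt.
The natural linewidth (minimum energy uncertainty) is:

ΔE = ℏ/(2τ)
ΔE = (1.055e-34 J·s) / (2 × 3.510e-08 s)
ΔE = 1.502e-27 J = 9.376 neV

This natural linewidth limits the precision of spectroscopic measurements.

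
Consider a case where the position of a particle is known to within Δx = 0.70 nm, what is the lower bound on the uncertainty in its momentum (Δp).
7.533 × 10^-26 kg·m/s

Using the Heisenberg uncertainty principle:
ΔxΔp ≥ ℏ/2

The minimum uncertainty in momentum is:
Δp_min = ℏ/(2Δx)
Δp_min = (1.055e-34 J·s) / (2 × 7.000e-10 m)
Δp_min = 7.533e-26 kg·m/s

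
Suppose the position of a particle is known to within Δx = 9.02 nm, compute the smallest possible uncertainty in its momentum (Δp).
5.846 × 10^-27 kg·m/s

Using the Heisenberg uncertainty principle:
ΔxΔp ≥ ℏ/2

The minimum uncertainty in momentum is:
Δp_min = ℏ/(2Δx)
Δp_min = (1.055e-34 J·s) / (2 × 9.020e-09 m)
Δp_min = 5.846e-27 kg·m/s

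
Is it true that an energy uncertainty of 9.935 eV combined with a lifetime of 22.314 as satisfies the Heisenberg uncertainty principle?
No, it violates the uncertainty relation.

Calculate the product ΔEΔt:
ΔE = 9.935 eV = 1.592e-18 J
ΔEΔt = (1.592e-18 J) × (2.231e-17 s)
ΔEΔt = 3.552e-35 J·s

Compare to the minimum allowed value ℏ/2:
ℏ/2 = 5.273e-35 J·s

Since ΔEΔt = 3.552e-35 J·s < 5.273e-35 J·s = ℏ/2,
this violates the uncertainty relation.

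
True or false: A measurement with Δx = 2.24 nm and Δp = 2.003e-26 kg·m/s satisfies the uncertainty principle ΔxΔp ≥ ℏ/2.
No, it violates the uncertainty principle (impossible measurement).

Calculate the product ΔxΔp:
ΔxΔp = (2.240e-09 m) × (2.003e-26 kg·m/s)
ΔxΔp = 4.487e-35 J·s

Compare to the minimum allowed value ℏ/2:
ℏ/2 = 5.273e-35 J·s

Since ΔxΔp = 4.487e-35 J·s < 5.273e-35 J·s = ℏ/2,
the measurement violates the uncertainty principle.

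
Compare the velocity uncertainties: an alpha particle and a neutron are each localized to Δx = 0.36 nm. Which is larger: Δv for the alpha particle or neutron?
The neutron has the larger minimum velocity uncertainty, by a ratio of 4.0.

For both particles, Δp_min = ℏ/(2Δx) = 1.465e-25 kg·m/s (same for both).

The velocity uncertainty is Δv = Δp/m:
- alpha particle: Δv = 1.465e-25 / 6.645e-27 = 2.204e+01 m/s = 22.043 m/s
- neutron: Δv = 1.465e-25 / 1.675e-27 = 8.745e+01 m/s = 87.448 m/s

Ratio: 8.745e+01 / 2.204e+01 = 4.0

The lighter particle has larger velocity uncertainty because Δv ∝ 1/m.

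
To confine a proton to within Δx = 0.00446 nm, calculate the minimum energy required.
260.786 meV

Localizing a particle requires giving it sufficient momentum uncertainty:

1. From uncertainty principle: Δp ≥ ℏ/(2Δx)
   Δp_min = (1.055e-34 J·s) / (2 × 4.460e-12 m)
   Δp_min = 1.182e-23 kg·m/s

2. This momentum uncertainty corresponds to kinetic energy:
   KE ≈ (Δp)²/(2m) = (1.182e-23)²/(2 × 1.673e-27 kg)
   KE = 4.178e-20 J = 260.786 meV

Tighter localization requires more energy.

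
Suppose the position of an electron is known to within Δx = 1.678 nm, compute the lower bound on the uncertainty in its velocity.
34.496 km/s

Using the Heisenberg uncertainty principle and Δp = mΔv:
ΔxΔp ≥ ℏ/2
Δx(mΔv) ≥ ℏ/2

The minimum uncertainty in velocity is:
Δv_min = ℏ/(2mΔx)
Δv_min = (1.055e-34 J·s) / (2 × 9.109e-31 kg × 1.678e-09 m)
Δv_min = 3.450e+04 m/s = 34.496 km/s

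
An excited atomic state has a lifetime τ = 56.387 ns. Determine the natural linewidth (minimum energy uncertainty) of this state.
5.837 neV

Using the energy-time uncertainty principle:
ΔEΔt ≥ ℏ/2

The lifetime τ represents the time uncertainty Δt.
The natural linewidth (minimum energy uncertainty) is:

ΔE = ℏ/(2τ)
ΔE = (1.055e-34 J·s) / (2 × 5.639e-08 s)
ΔE = 9.351e-28 J = 5.837 neV

This natural linewidth limits the precision of spectroscopic measurements.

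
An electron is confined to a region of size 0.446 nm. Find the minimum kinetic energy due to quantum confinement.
47.884 meV

Using the uncertainty principle:

1. Position uncertainty: Δx ≈ 4.460e-10 m
2. Minimum momentum uncertainty: Δp = ℏ/(2Δx) = 1.182e-25 kg·m/s
3. Minimum kinetic energy:
   KE = (Δp)²/(2m) = (1.182e-25)²/(2 × 9.109e-31 kg)
   KE = 7.672e-21 J = 47.884 meV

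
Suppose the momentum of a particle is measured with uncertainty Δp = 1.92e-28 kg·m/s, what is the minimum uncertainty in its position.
274.628 nm

Using the Heisenberg uncertainty principle:
ΔxΔp ≥ ℏ/2

The minimum uncertainty in position is:
Δx_min = ℏ/(2Δp)
Δx_min = (1.055e-34 J·s) / (2 × 1.920e-28 kg·m/s)
Δx_min = 2.746e-07 m = 274.628 nm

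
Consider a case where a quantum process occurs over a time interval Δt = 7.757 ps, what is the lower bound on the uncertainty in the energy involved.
42.427 μeV

Using the energy-time uncertainty principle:
ΔEΔt ≥ ℏ/2

The minimum uncertainty in energy is:
ΔE_min = ℏ/(2Δt)
ΔE_min = (1.055e-34 J·s) / (2 × 7.757e-12 s)
ΔE_min = 6.798e-24 J = 42.427 μeV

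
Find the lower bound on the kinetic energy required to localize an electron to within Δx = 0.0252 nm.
14.999 eV

Localizing a particle requires giving it sufficient momentum uncertainty:

1. From uncertainty principle: Δp ≥ ℏ/(2Δx)
   Δp_min = (1.055e-34 J·s) / (2 × 2.520e-11 m)
   Δp_min = 2.092e-24 kg·m/s

2. This momentum uncertainty corresponds to kinetic energy:
   KE ≈ (Δp)²/(2m) = (2.092e-24)²/(2 × 9.109e-31 kg)
   KE = 2.403e-18 J = 14.999 eV

Tighter localization requires more energy.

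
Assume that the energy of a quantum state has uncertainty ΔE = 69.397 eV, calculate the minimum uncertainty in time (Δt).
4.742 as

Using the energy-time uncertainty principle:
ΔEΔt ≥ ℏ/2

The minimum uncertainty in time is:
Δt_min = ℏ/(2ΔE)
Δt_min = (1.055e-34 J·s) / (2 × 1.112e-17 J)
Δt_min = 4.742e-18 s = 4.742 as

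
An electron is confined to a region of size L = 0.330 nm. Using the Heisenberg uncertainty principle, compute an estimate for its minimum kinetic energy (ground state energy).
87.465 meV

Using the uncertainty principle to estimate ground state energy:

1. The position uncertainty is approximately the confinement size:
   Δx ≈ L = 3.300e-10 m

2. From ΔxΔp ≥ ℏ/2, the minimum momentum uncertainty is:
   Δp ≈ ℏ/(2L) = 1.598e-25 kg·m/s

3. The kinetic energy is approximately:
   KE ≈ (Δp)²/(2m) = (1.598e-25)²/(2 × 9.109e-31 kg)
   KE ≈ 1.401e-20 J = 87.465 meV

This is an order-of-magnitude estimate of the ground state energy.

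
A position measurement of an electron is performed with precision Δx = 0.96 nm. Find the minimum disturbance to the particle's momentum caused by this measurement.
5.493 × 10^-26 kg·m/s

The uncertainty principle implies that measuring position disturbs momentum:
ΔxΔp ≥ ℏ/2

When we measure position with precision Δx, we necessarily introduce a momentum uncertainty:
Δp ≥ ℏ/(2Δx)
Δp_min = (1.055e-34 J·s) / (2 × 9.600e-10 m)
Δp_min = 5.493e-26 kg·m/s

The more precisely we measure position, the greater the momentum disturbance.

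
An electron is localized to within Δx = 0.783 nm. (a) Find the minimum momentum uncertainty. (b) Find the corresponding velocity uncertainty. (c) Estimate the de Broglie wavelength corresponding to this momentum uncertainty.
(a) Δp_min = 6.734 × 10^-26 kg·m/s
(b) Δv_min = 73.926 km/s
(c) λ_dB = 9.839 nm

Step-by-step:

(a) From the uncertainty principle:
Δp_min = ℏ/(2Δx) = (1.055e-34 J·s)/(2 × 7.830e-10 m) = 6.734e-26 kg·m/s

(b) The velocity uncertainty:
Δv = Δp/m = (6.734e-26 kg·m/s)/(9.109e-31 kg) = 7.393e+04 m/s = 73.926 km/s

(c) The de Broglie wavelength for this momentum:
λ = h/p = (6.626e-34 J·s)/(6.734e-26 kg·m/s) = 9.839e-09 m = 9.839 nm

Note: The de Broglie wavelength is comparable to the localization size, as expected from wave-particle duality.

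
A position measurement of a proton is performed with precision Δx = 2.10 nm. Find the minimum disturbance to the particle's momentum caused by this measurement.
2.511 × 10^-26 kg·m/s

The uncertainty principle implies that measuring position disturbs momentum:
ΔxΔp ≥ ℏ/2

When we measure position with precision Δx, we necessarily introduce a momentum uncertainty:
Δp ≥ ℏ/(2Δx)
Δp_min = (1.055e-34 J·s) / (2 × 2.100e-09 m)
Δp_min = 2.511e-26 kg·m/s

The more precisely we measure position, the greater the momentum disturbance.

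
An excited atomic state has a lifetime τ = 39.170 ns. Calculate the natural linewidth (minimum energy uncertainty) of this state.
8.402 neV

Using the energy-time uncertainty principle:
ΔEΔt ≥ ℏ/2

The lifetime τ represents the time uncertainty Δt.
The natural linewidth (minimum energy uncertainty) is:

ΔE = ℏ/(2τ)
ΔE = (1.055e-34 J·s) / (2 × 3.917e-08 s)
ΔE = 1.346e-27 J = 8.402 neV

This natural linewidth limits the precision of spectroscopic measurements.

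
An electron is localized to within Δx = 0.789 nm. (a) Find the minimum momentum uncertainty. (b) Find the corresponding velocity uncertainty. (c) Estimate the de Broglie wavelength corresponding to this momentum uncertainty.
(a) Δp_min = 6.683 × 10^-26 kg·m/s
(b) Δv_min = 73.364 km/s
(c) λ_dB = 9.915 nm

Step-by-step:

(a) From the uncertainty principle:
Δp_min = ℏ/(2Δx) = (1.055e-34 J·s)/(2 × 7.890e-10 m) = 6.683e-26 kg·m/s

(b) The velocity uncertainty:
Δv = Δp/m = (6.683e-26 kg·m/s)/(9.109e-31 kg) = 7.336e+04 m/s = 73.364 km/s

(c) The de Broglie wavelength for this momentum:
λ = h/p = (6.626e-34 J·s)/(6.683e-26 kg·m/s) = 9.915e-09 m = 9.915 nm

Note: The de Broglie wavelength is comparable to the localization size, as expected from wave-particle duality.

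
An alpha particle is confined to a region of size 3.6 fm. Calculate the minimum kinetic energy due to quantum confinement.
100.757 keV

Using the uncertainty principle:

1. Position uncertainty: Δx ≈ 3.600e-15 m
2. Minimum momentum uncertainty: Δp = ℏ/(2Δx) = 1.465e-20 kg·m/s
3. Minimum kinetic energy:
   KE = (Δp)²/(2m) = (1.465e-20)²/(2 × 6.645e-27 kg)
   KE = 1.614e-14 J = 100.757 keV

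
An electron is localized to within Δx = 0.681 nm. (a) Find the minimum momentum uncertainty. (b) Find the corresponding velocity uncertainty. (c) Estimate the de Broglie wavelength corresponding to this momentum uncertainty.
(a) Δp_min = 7.743 × 10^-26 kg·m/s
(b) Δv_min = 84.998 km/s
(c) λ_dB = 8.558 nm

Step-by-step:

(a) From the uncertainty principle:
Δp_min = ℏ/(2Δx) = (1.055e-34 J·s)/(2 × 6.810e-10 m) = 7.743e-26 kg·m/s

(b) The velocity uncertainty:
Δv = Δp/m = (7.743e-26 kg·m/s)/(9.109e-31 kg) = 8.500e+04 m/s = 84.998 km/s

(c) The de Broglie wavelength for this momentum:
λ = h/p = (6.626e-34 J·s)/(7.743e-26 kg·m/s) = 8.558e-09 m = 8.558 nm

Note: The de Broglie wavelength is comparable to the localization size, as expected from wave-particle duality.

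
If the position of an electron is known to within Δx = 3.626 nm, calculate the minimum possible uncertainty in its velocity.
15.964 km/s

Using the Heisenberg uncertainty principle and Δp = mΔv:
ΔxΔp ≥ ℏ/2
Δx(mΔv) ≥ ℏ/2

The minimum uncertainty in velocity is:
Δv_min = ℏ/(2mΔx)
Δv_min = (1.055e-34 J·s) / (2 × 9.109e-31 kg × 3.626e-09 m)
Δv_min = 1.596e+04 m/s = 15.964 km/s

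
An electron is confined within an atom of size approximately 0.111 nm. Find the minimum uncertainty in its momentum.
4.750 × 10^-25 kg·m/s

Using the Heisenberg uncertainty principle:
ΔxΔp ≥ ℏ/2

With Δx ≈ L = 1.110e-10 m (the confinement size):
Δp_min = ℏ/(2Δx)
Δp_min = (1.055e-34 J·s) / (2 × 1.110e-10 m)
Δp_min = 4.750e-25 kg·m/s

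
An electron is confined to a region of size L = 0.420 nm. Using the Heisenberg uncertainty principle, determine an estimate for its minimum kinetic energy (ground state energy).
53.996 meV

Using the uncertainty principle to estimate ground state energy:

1. The position uncertainty is approximately the confinement size:
   Δx ≈ L = 4.200e-10 m

2. From ΔxΔp ≥ ℏ/2, the minimum momentum uncertainty is:
   Δp ≈ ℏ/(2L) = 1.255e-25 kg·m/s

3. The kinetic energy is approximately:
   KE ≈ (Δp)²/(2m) = (1.255e-25)²/(2 × 9.109e-31 kg)
   KE ≈ 8.651e-21 J = 53.996 meV

This is an order-of-magnitude estimate of the ground state energy.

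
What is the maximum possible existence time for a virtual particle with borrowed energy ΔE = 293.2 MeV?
1.122 ys

Using the energy-time uncertainty principle:
ΔEΔt ≥ ℏ/2

For a virtual particle borrowing energy ΔE, the maximum lifetime is:
Δt_max = ℏ/(2ΔE)

Converting energy:
ΔE = 293.2 MeV = 4.698e-11 J

Δt_max = (1.055e-34 J·s) / (2 × 4.698e-11 J)
Δt_max = 1.122e-24 s = 1.122 ys

Virtual particles with higher borrowed energy exist for shorter times.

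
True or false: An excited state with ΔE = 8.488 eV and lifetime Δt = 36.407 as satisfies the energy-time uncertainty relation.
No, it violates the uncertainty relation.

Calculate the product ΔEΔt:
ΔE = 8.488 eV = 1.360e-18 J
ΔEΔt = (1.360e-18 J) × (3.641e-17 s)
ΔEΔt = 4.951e-35 J·s

Compare to the minimum allowed value ℏ/2:
ℏ/2 = 5.273e-35 J·s

Since ΔEΔt = 4.951e-35 J·s < 5.273e-35 J·s = ℏ/2,
this violates the uncertainty relation.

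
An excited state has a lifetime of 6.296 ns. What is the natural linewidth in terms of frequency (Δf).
12.639 MHz

Using the energy-time uncertainty principle and E = hf:
ΔEΔt ≥ ℏ/2
hΔf·Δt ≥ ℏ/2

The minimum frequency uncertainty is:
Δf = ℏ/(2hτ) = 1/(4πτ)
Δf = 1/(4π × 6.296e-09 s)
Δf = 1.264e+07 Hz = 12.639 MHz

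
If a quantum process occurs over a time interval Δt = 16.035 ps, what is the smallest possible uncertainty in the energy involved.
20.524 μeV

Using the energy-time uncertainty principle:
ΔEΔt ≥ ℏ/2

The minimum uncertainty in energy is:
ΔE_min = ℏ/(2Δt)
ΔE_min = (1.055e-34 J·s) / (2 × 1.603e-11 s)
ΔE_min = 3.288e-24 J = 20.524 μeV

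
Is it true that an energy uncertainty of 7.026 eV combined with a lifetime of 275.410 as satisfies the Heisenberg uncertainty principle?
Yes, it satisfies the uncertainty relation.

Calculate the product ΔEΔt:
ΔE = 7.026 eV = 1.126e-18 J
ΔEΔt = (1.126e-18 J) × (2.754e-16 s)
ΔEΔt = 3.100e-34 J·s

Compare to the minimum allowed value ℏ/2:
ℏ/2 = 5.273e-35 J·s

Since ΔEΔt = 3.100e-34 J·s ≥ 5.273e-35 J·s = ℏ/2,
this satisfies the uncertainty relation.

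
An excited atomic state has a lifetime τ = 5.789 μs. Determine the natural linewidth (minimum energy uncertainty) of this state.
56.850 peV

Using the energy-time uncertainty principle:
ΔEΔt ≥ ℏ/2

The lifetime τ represents the time uncertainty Δt.
The natural linewidth (minimum energy uncertainty) is:

ΔE = ℏ/(2τ)
ΔE = (1.055e-34 J·s) / (2 × 5.789e-06 s)
ΔE = 9.108e-30 J = 56.850 peV

This natural linewidth limits the precision of spectroscopic measurements.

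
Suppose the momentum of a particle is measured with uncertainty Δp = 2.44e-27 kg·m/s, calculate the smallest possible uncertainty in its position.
21.610 nm

Using the Heisenberg uncertainty principle:
ΔxΔp ≥ ℏ/2

The minimum uncertainty in position is:
Δx_min = ℏ/(2Δp)
Δx_min = (1.055e-34 J·s) / (2 × 2.440e-27 kg·m/s)
Δx_min = 2.161e-08 m = 21.610 nm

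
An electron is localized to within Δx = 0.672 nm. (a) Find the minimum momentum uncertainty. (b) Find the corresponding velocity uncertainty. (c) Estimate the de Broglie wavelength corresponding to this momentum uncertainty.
(a) Δp_min = 7.847 × 10^-26 kg·m/s
(b) Δv_min = 86.137 km/s
(c) λ_dB = 8.445 nm

Step-by-step:

(a) From the uncertainty principle:
Δp_min = ℏ/(2Δx) = (1.055e-34 J·s)/(2 × 6.720e-10 m) = 7.847e-26 kg·m/s

(b) The velocity uncertainty:
Δv = Δp/m = (7.847e-26 kg·m/s)/(9.109e-31 kg) = 8.614e+04 m/s = 86.137 km/s

(c) The de Broglie wavelength for this momentum:
λ = h/p = (6.626e-34 J·s)/(7.847e-26 kg·m/s) = 8.445e-09 m = 8.445 nm

Note: The de Broglie wavelength is comparable to the localization size, as expected from wave-particle duality.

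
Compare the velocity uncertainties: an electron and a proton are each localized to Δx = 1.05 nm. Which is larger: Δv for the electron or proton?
The electron has the larger minimum velocity uncertainty, by a ratio of 1836.2.

For both particles, Δp_min = ℏ/(2Δx) = 5.022e-26 kg·m/s (same for both).

The velocity uncertainty is Δv = Δp/m:
- electron: Δv = 5.022e-26 / 9.109e-31 = 5.513e+04 m/s = 55.127 km/s
- proton: Δv = 5.022e-26 / 1.673e-27 = 3.002e+01 m/s = 30.023 m/s

Ratio: 5.513e+04 / 3.002e+01 = 1836.2

The lighter particle has larger velocity uncertainty because Δv ∝ 1/m.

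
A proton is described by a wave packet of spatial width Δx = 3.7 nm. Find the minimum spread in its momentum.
1.425 × 10^-26 kg·m/s

For a wave packet, the spatial width Δx and momentum spread Δp are related by the uncertainty principle:
ΔxΔp ≥ ℏ/2

The minimum momentum spread is:
Δp_min = ℏ/(2Δx)
Δp_min = (1.055e-34 J·s) / (2 × 3.700e-09 m)
Δp_min = 1.425e-26 kg·m/s

A wave packet cannot have both a well-defined position and well-defined momentum.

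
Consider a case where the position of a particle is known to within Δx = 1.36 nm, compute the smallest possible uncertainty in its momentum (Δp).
3.877 × 10^-26 kg·m/s

Using the Heisenberg uncertainty principle:
ΔxΔp ≥ ℏ/2

The minimum uncertainty in momentum is:
Δp_min = ℏ/(2Δx)
Δp_min = (1.055e-34 J·s) / (2 × 1.360e-09 m)
Δp_min = 3.877e-26 kg·m/s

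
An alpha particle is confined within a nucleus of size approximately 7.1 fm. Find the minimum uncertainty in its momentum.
7.427 × 10^-21 kg·m/s

Using the Heisenberg uncertainty principle:
ΔxΔp ≥ ℏ/2

With Δx ≈ L = 7.100e-15 m (the confinement size):
Δp_min = ℏ/(2Δx)
Δp_min = (1.055e-34 J·s) / (2 × 7.100e-15 m)
Δp_min = 7.427e-21 kg·m/s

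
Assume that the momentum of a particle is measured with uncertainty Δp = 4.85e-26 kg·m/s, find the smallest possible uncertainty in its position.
1.087 nm

Using the Heisenberg uncertainty principle:
ΔxΔp ≥ ℏ/2

The minimum uncertainty in position is:
Δx_min = ℏ/(2Δp)
Δx_min = (1.055e-34 J·s) / (2 × 4.850e-26 kg·m/s)
Δx_min = 1.087e-09 m = 1.087 nm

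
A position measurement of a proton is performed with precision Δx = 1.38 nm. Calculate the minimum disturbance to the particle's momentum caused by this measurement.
3.821 × 10^-26 kg·m/s

The uncertainty principle implies that measuring position disturbs momentum:
ΔxΔp ≥ ℏ/2

When we measure position with precision Δx, we necessarily introduce a momentum uncertainty:
Δp ≥ ℏ/(2Δx)
Δp_min = (1.055e-34 J·s) / (2 × 1.380e-09 m)
Δp_min = 3.821e-26 kg·m/s

The more precisely we measure position, the greater the momentum disturbance.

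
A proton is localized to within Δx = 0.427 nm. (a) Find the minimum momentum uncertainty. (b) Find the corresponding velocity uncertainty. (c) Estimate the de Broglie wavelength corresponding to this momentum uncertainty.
(a) Δp_min = 1.235 × 10^-25 kg·m/s
(b) Δv_min = 73.828 m/s
(c) λ_dB = 5.366 nm

Step-by-step:

(a) From the uncertainty principle:
Δp_min = ℏ/(2Δx) = (1.055e-34 J·s)/(2 × 4.270e-10 m) = 1.235e-25 kg·m/s

(b) The velocity uncertainty:
Δv = Δp/m = (1.235e-25 kg·m/s)/(1.673e-27 kg) = 7.383e+01 m/s = 73.828 m/s

(c) The de Broglie wavelength for this momentum:
λ = h/p = (6.626e-34 J·s)/(1.235e-25 kg·m/s) = 5.366e-09 m = 5.366 nm

Note: The de Broglie wavelength is comparable to the localization size, as expected from wave-particle duality.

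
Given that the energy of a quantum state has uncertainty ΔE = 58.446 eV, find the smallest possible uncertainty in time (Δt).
5.631 as

Using the energy-time uncertainty principle:
ΔEΔt ≥ ℏ/2

The minimum uncertainty in time is:
Δt_min = ℏ/(2ΔE)
Δt_min = (1.055e-34 J·s) / (2 × 9.364e-18 J)
Δt_min = 5.631e-18 s = 5.631 as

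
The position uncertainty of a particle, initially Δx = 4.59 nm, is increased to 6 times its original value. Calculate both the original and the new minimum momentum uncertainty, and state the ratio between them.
Original Δp_min = 1.149 × 10^-26 kg·m/s; new Δp'_min = 1.915 × 10^-27 kg·m/s; ratio Δp'_min/Δp_min = 1/6.

From the uncertainty principle ΔxΔp ≥ ℏ/2, the minimum momentum uncertainty is Δp_min = ℏ/(2Δx).

Original (Δx = 4.59 nm = 4.590e-09 m):
Δp_min = (1.055e-34 J·s)/(2 × 4.590e-09 m) = 1.149e-26 kg·m/s

When Δx → 6Δx:
Δp'_min = ℏ/(2 × 6Δx) = (1/6) × ℏ/(2Δx) = (1/6) × Δp_min
Δp'_min = 1/6 × 1.149e-26 kg·m/s = 1.915e-27 kg·m/s

Since Δp_min ∝ 1/Δx, when Δx is increased to 6 times its original value, Δp_min decreases to 1/6 of its original value.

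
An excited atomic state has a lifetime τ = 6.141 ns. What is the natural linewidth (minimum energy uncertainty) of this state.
53.592 neV

Using the energy-time uncertainty principle:
ΔEΔt ≥ ℏ/2

The lifetime τ represents the time uncertainty Δt.
The natural linewidth (minimum energy uncertainty) is:

ΔE = ℏ/(2τ)
ΔE = (1.055e-34 J·s) / (2 × 6.141e-09 s)
ΔE = 8.586e-27 J = 53.592 neV

This natural linewidth limits the precision of spectroscopic measurements.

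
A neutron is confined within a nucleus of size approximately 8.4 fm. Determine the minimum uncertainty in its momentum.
6.277 × 10^-21 kg·m/s

Using the Heisenberg uncertainty principle:
ΔxΔp ≥ ℏ/2

With Δx ≈ L = 8.400e-15 m (the confinement size):
Δp_min = ℏ/(2Δx)
Δp_min = (1.055e-34 J·s) / (2 × 8.400e-15 m)
Δp_min = 6.277e-21 kg·m/s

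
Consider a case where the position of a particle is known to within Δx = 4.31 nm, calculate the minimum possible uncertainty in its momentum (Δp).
1.223 × 10^-26 kg·m/s

Using the Heisenberg uncertainty principle:
ΔxΔp ≥ ℏ/2

The minimum uncertainty in momentum is:
Δp_min = ℏ/(2Δx)
Δp_min = (1.055e-34 J·s) / (2 × 4.310e-09 m)
Δp_min = 1.223e-26 kg·m/s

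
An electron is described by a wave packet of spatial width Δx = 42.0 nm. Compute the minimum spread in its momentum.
1.255 × 10^-27 kg·m/s

For a wave packet, the spatial width Δx and momentum spread Δp are related by the uncertainty principle:
ΔxΔp ≥ ℏ/2

The minimum momentum spread is:
Δp_min = ℏ/(2Δx)
Δp_min = (1.055e-34 J·s) / (2 × 4.200e-08 m)
Δp_min = 1.255e-27 kg·m/s

A wave packet cannot have both a well-defined position and well-defined momentum.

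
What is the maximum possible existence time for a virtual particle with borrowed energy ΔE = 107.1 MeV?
3.073 ys

Using the energy-time uncertainty principle:
ΔEΔt ≥ ℏ/2

For a virtual particle borrowing energy ΔE, the maximum lifetime is:
Δt_max = ℏ/(2ΔE)

Converting energy:
ΔE = 107.1 MeV = 1.716e-11 J

Δt_max = (1.055e-34 J·s) / (2 × 1.716e-11 J)
Δt_max = 3.073e-24 s = 3.073 ys

Virtual particles with higher borrowed energy exist for shorter times.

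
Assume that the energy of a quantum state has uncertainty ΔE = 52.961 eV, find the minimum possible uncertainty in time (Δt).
6.214 as

Using the energy-time uncertainty principle:
ΔEΔt ≥ ℏ/2

The minimum uncertainty in time is:
Δt_min = ℏ/(2ΔE)
Δt_min = (1.055e-34 J·s) / (2 × 8.485e-18 J)
Δt_min = 6.214e-18 s = 6.214 as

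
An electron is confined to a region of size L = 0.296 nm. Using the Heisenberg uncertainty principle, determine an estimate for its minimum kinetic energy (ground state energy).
108.713 meV

Using the uncertainty principle to estimate ground state energy:

1. The position uncertainty is approximately the confinement size:
   Δx ≈ L = 2.960e-10 m

2. From ΔxΔp ≥ ℏ/2, the minimum momentum uncertainty is:
   Δp ≈ ℏ/(2L) = 1.781e-25 kg·m/s

3. The kinetic energy is approximately:
   KE ≈ (Δp)²/(2m) = (1.781e-25)²/(2 × 9.109e-31 kg)
   KE ≈ 1.742e-20 J = 108.713 meV

This is an order-of-magnitude estimate of the ground state energy.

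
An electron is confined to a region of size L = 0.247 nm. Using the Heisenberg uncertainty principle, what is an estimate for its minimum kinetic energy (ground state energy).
156.124 meV

Using the uncertainty principle to estimate ground state energy:

1. The position uncertainty is approximately the confinement size:
   Δx ≈ L = 2.470e-10 m

2. From ΔxΔp ≥ ℏ/2, the minimum momentum uncertainty is:
   Δp ≈ ℏ/(2L) = 2.135e-25 kg·m/s

3. The kinetic energy is approximately:
   KE ≈ (Δp)²/(2m) = (2.135e-25)²/(2 × 9.109e-31 kg)
   KE ≈ 2.501e-20 J = 156.124 meV

This is an order-of-magnitude estimate of the ground state energy.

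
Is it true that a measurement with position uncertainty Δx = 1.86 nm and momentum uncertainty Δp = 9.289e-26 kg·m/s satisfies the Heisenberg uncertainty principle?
Yes, it satisfies the uncertainty principle.

Calculate the product ΔxΔp:
ΔxΔp = (1.860e-09 m) × (9.289e-26 kg·m/s)
ΔxΔp = 1.728e-34 J·s

Compare to the minimum allowed value ℏ/2:
ℏ/2 = 5.273e-35 J·s

Since ΔxΔp = 1.728e-34 J·s ≥ 5.273e-35 J·s = ℏ/2,
the measurement satisfies the uncertainty principle.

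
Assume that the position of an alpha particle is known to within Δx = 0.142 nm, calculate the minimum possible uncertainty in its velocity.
55.884 m/s

Using the Heisenberg uncertainty principle and Δp = mΔv:
ΔxΔp ≥ ℏ/2
Δx(mΔv) ≥ ℏ/2

The minimum uncertainty in velocity is:
Δv_min = ℏ/(2mΔx)
Δv_min = (1.055e-34 J·s) / (2 × 6.645e-27 kg × 1.420e-10 m)
Δv_min = 5.588e+01 m/s = 55.884 m/s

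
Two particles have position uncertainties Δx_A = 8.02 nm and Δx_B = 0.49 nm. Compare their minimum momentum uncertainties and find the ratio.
Particle B has the larger minimum momentum uncertainty, by a factor of 16.37.

For each particle, the minimum momentum uncertainty is Δp_min = ℏ/(2Δx):

Particle A: Δp_A = ℏ/(2×8.020e-09 m) = 6.575e-27 kg·m/s
Particle B: Δp_B = ℏ/(2×4.900e-10 m) = 1.076e-25 kg·m/s

Ratio: Δp_B/Δp_A = 16.37

Since Δp_min ∝ 1/Δx, the particle with smaller position uncertainty (B) has larger momentum uncertainty.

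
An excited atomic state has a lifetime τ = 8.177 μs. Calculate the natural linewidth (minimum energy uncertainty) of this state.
40.248 peV

Using the energy-time uncertainty principle:
ΔEΔt ≥ ℏ/2

The lifetime τ represents the time uncertainty Δt.
The natural linewidth (minimum energy uncertainty) is:

ΔE = ℏ/(2τ)
ΔE = (1.055e-34 J·s) / (2 × 8.177e-06 s)
ΔE = 6.448e-30 J = 40.248 peV

This natural linewidth limits the precision of spectroscopic measurements.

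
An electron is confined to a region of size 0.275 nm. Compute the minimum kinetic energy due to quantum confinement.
125.950 meV

Using the uncertainty principle:

1. Position uncertainty: Δx ≈ 2.750e-10 m
2. Minimum momentum uncertainty: Δp = ℏ/(2Δx) = 1.917e-25 kg·m/s
3. Minimum kinetic energy:
   KE = (Δp)²/(2m) = (1.917e-25)²/(2 × 9.109e-31 kg)
   KE = 2.018e-20 J = 125.950 meV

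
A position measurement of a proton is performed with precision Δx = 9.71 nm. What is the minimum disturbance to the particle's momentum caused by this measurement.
5.430 × 10^-27 kg·m/s

The uncertainty principle implies that measuring position disturbs momentum:
ΔxΔp ≥ ℏ/2

When we measure position with precision Δx, we necessarily introduce a momentum uncertainty:
Δp ≥ ℏ/(2Δx)
Δp_min = (1.055e-34 J·s) / (2 × 9.710e-09 m)
Δp_min = 5.430e-27 kg·m/s

The more precisely we measure position, the greater the momentum disturbance.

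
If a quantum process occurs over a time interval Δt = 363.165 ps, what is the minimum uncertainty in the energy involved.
906.216 neV

Using the energy-time uncertainty principle:
ΔEΔt ≥ ℏ/2

The minimum uncertainty in energy is:
ΔE_min = ℏ/(2Δt)
ΔE_min = (1.055e-34 J·s) / (2 × 3.632e-10 s)
ΔE_min = 1.452e-25 J = 906.216 neV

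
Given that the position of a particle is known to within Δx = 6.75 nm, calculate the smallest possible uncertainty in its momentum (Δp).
7.812 × 10^-27 kg·m/s

Using the Heisenberg uncertainty principle:
ΔxΔp ≥ ℏ/2

The minimum uncertainty in momentum is:
Δp_min = ℏ/(2Δx)
Δp_min = (1.055e-34 J·s) / (2 × 6.750e-09 m)
Δp_min = 7.812e-27 kg·m/s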